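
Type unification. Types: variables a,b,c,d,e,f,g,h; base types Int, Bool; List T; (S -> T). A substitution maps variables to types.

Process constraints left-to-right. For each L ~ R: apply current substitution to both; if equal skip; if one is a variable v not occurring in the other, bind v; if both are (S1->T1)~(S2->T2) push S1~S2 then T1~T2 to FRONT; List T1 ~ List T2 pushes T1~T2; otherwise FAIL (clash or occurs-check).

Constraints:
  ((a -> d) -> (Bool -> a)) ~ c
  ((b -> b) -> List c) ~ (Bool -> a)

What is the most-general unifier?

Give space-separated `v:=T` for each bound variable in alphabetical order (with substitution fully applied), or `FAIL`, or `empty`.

Answer: FAIL

Derivation:
step 1: unify ((a -> d) -> (Bool -> a)) ~ c  [subst: {-} | 1 pending]
  bind c := ((a -> d) -> (Bool -> a))
step 2: unify ((b -> b) -> List ((a -> d) -> (Bool -> a))) ~ (Bool -> a)  [subst: {c:=((a -> d) -> (Bool -> a))} | 0 pending]
  -> decompose arrow: push (b -> b)~Bool, List ((a -> d) -> (Bool -> a))~a
step 3: unify (b -> b) ~ Bool  [subst: {c:=((a -> d) -> (Bool -> a))} | 1 pending]
  clash: (b -> b) vs Bool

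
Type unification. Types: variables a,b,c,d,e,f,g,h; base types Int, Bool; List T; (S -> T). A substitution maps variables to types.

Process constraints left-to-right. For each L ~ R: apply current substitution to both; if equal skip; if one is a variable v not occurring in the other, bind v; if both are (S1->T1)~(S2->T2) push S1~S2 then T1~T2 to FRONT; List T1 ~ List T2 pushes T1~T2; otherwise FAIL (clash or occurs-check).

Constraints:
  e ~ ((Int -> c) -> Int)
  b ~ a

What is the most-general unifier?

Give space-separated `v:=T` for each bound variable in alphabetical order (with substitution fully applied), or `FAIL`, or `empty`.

step 1: unify e ~ ((Int -> c) -> Int)  [subst: {-} | 1 pending]
  bind e := ((Int -> c) -> Int)
step 2: unify b ~ a  [subst: {e:=((Int -> c) -> Int)} | 0 pending]
  bind b := a

Answer: b:=a e:=((Int -> c) -> Int)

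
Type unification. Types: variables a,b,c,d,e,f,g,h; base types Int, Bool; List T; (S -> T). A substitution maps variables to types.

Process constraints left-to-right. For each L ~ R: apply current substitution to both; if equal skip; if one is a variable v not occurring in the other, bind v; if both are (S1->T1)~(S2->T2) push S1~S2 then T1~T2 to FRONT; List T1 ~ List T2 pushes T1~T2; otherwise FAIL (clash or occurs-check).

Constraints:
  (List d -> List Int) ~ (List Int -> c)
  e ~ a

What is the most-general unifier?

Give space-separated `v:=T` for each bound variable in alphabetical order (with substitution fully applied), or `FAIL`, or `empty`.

step 1: unify (List d -> List Int) ~ (List Int -> c)  [subst: {-} | 1 pending]
  -> decompose arrow: push List d~List Int, List Int~c
step 2: unify List d ~ List Int  [subst: {-} | 2 pending]
  -> decompose List: push d~Int
step 3: unify d ~ Int  [subst: {-} | 2 pending]
  bind d := Int
step 4: unify List Int ~ c  [subst: {d:=Int} | 1 pending]
  bind c := List Int
step 5: unify e ~ a  [subst: {d:=Int, c:=List Int} | 0 pending]
  bind e := a

Answer: c:=List Int d:=Int e:=a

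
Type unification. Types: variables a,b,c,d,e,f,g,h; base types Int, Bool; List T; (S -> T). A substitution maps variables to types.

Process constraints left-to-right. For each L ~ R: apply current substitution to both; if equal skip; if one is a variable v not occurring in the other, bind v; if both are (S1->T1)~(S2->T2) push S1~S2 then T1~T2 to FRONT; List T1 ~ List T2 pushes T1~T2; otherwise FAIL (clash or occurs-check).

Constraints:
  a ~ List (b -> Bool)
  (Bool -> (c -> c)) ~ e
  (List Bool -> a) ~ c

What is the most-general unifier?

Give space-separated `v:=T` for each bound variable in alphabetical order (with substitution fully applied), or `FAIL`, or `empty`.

Answer: a:=List (b -> Bool) c:=(List Bool -> List (b -> Bool)) e:=(Bool -> ((List Bool -> List (b -> Bool)) -> (List Bool -> List (b -> Bool))))

Derivation:
step 1: unify a ~ List (b -> Bool)  [subst: {-} | 2 pending]
  bind a := List (b -> Bool)
step 2: unify (Bool -> (c -> c)) ~ e  [subst: {a:=List (b -> Bool)} | 1 pending]
  bind e := (Bool -> (c -> c))
step 3: unify (List Bool -> List (b -> Bool)) ~ c  [subst: {a:=List (b -> Bool), e:=(Bool -> (c -> c))} | 0 pending]
  bind c := (List Bool -> List (b -> Bool))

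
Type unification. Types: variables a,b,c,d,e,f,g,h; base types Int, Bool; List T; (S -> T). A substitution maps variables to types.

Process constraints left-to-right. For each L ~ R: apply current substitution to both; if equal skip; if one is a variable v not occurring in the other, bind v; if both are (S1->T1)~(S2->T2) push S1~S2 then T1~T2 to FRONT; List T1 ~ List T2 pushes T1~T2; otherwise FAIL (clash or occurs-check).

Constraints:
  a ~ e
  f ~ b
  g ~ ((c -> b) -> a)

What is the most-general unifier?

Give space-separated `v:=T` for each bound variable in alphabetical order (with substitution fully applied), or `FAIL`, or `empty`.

step 1: unify a ~ e  [subst: {-} | 2 pending]
  bind a := e
step 2: unify f ~ b  [subst: {a:=e} | 1 pending]
  bind f := b
step 3: unify g ~ ((c -> b) -> e)  [subst: {a:=e, f:=b} | 0 pending]
  bind g := ((c -> b) -> e)

Answer: a:=e f:=b g:=((c -> b) -> e)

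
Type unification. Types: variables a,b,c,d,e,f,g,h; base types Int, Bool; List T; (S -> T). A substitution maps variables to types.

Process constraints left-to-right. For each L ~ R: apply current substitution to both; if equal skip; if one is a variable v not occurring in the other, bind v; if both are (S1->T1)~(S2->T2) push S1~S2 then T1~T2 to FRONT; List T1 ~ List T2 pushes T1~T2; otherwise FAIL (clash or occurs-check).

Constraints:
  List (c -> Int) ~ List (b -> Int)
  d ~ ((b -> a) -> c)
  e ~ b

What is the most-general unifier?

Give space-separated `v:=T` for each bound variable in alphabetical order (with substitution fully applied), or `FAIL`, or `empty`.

Answer: c:=b d:=((b -> a) -> b) e:=b

Derivation:
step 1: unify List (c -> Int) ~ List (b -> Int)  [subst: {-} | 2 pending]
  -> decompose List: push (c -> Int)~(b -> Int)
step 2: unify (c -> Int) ~ (b -> Int)  [subst: {-} | 2 pending]
  -> decompose arrow: push c~b, Int~Int
step 3: unify c ~ b  [subst: {-} | 3 pending]
  bind c := b
step 4: unify Int ~ Int  [subst: {c:=b} | 2 pending]
  -> identical, skip
step 5: unify d ~ ((b -> a) -> b)  [subst: {c:=b} | 1 pending]
  bind d := ((b -> a) -> b)
step 6: unify e ~ b  [subst: {c:=b, d:=((b -> a) -> b)} | 0 pending]
  bind e := b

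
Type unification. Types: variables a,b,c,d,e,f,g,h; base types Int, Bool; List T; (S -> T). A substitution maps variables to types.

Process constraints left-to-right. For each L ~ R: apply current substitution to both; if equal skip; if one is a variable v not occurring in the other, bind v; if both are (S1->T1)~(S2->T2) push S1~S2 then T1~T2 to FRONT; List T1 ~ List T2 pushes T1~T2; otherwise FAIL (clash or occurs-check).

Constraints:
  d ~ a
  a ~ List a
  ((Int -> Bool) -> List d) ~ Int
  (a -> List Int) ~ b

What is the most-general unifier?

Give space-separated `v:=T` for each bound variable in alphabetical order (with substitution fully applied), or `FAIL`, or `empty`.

step 1: unify d ~ a  [subst: {-} | 3 pending]
  bind d := a
step 2: unify a ~ List a  [subst: {d:=a} | 2 pending]
  occurs-check fail: a in List a

Answer: FAIL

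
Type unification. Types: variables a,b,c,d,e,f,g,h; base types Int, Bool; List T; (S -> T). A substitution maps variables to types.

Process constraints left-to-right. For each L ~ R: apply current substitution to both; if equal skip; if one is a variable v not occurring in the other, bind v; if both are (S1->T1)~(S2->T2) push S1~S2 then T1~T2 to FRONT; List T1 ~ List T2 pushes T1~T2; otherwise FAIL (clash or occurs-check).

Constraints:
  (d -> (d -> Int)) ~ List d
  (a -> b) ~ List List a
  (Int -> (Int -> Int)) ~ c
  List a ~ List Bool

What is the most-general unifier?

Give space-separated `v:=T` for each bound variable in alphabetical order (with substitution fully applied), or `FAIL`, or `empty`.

Answer: FAIL

Derivation:
step 1: unify (d -> (d -> Int)) ~ List d  [subst: {-} | 3 pending]
  clash: (d -> (d -> Int)) vs List d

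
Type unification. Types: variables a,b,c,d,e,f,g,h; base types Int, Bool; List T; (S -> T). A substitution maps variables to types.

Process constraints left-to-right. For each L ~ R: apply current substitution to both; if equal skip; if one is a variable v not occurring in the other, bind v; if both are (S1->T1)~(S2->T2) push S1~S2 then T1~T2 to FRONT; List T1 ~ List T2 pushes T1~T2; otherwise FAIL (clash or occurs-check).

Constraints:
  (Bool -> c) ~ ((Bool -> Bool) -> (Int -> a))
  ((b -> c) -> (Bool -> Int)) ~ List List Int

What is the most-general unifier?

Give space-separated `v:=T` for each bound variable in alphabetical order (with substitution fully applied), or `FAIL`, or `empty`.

Answer: FAIL

Derivation:
step 1: unify (Bool -> c) ~ ((Bool -> Bool) -> (Int -> a))  [subst: {-} | 1 pending]
  -> decompose arrow: push Bool~(Bool -> Bool), c~(Int -> a)
step 2: unify Bool ~ (Bool -> Bool)  [subst: {-} | 2 pending]
  clash: Bool vs (Bool -> Bool)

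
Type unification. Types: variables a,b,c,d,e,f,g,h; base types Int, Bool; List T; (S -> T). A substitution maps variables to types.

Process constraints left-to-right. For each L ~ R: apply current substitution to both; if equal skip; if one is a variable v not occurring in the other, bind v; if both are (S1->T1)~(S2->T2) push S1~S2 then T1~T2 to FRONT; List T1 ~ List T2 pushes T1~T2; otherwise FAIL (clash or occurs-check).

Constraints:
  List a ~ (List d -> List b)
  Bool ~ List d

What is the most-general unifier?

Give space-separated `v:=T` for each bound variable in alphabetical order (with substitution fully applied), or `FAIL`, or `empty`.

step 1: unify List a ~ (List d -> List b)  [subst: {-} | 1 pending]
  clash: List a vs (List d -> List b)

Answer: FAIL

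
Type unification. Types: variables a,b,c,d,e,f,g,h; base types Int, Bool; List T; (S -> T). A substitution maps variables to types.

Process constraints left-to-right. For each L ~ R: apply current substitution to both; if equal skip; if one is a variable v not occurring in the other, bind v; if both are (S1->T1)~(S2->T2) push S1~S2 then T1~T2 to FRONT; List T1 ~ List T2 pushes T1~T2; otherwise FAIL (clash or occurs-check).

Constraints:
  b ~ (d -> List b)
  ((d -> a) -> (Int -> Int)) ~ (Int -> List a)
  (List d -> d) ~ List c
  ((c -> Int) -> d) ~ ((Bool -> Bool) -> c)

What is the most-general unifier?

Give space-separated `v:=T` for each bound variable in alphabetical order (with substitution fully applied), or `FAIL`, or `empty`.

Answer: FAIL

Derivation:
step 1: unify b ~ (d -> List b)  [subst: {-} | 3 pending]
  occurs-check fail: b in (d -> List b)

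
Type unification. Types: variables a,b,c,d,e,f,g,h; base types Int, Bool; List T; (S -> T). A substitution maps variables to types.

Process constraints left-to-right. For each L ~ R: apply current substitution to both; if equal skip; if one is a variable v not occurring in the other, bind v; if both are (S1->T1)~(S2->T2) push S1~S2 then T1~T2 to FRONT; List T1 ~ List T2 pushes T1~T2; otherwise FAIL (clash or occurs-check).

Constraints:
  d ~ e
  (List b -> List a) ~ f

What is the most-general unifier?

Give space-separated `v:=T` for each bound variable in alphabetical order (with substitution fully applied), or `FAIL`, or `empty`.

Answer: d:=e f:=(List b -> List a)

Derivation:
step 1: unify d ~ e  [subst: {-} | 1 pending]
  bind d := e
step 2: unify (List b -> List a) ~ f  [subst: {d:=e} | 0 pending]
  bind f := (List b -> List a)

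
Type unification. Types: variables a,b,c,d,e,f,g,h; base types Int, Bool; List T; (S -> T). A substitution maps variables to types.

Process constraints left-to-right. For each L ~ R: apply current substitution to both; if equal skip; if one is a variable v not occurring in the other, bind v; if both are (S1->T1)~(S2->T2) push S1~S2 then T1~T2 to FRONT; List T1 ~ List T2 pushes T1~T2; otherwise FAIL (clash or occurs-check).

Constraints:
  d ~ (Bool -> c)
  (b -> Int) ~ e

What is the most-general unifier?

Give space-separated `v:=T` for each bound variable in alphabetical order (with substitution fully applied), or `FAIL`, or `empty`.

Answer: d:=(Bool -> c) e:=(b -> Int)

Derivation:
step 1: unify d ~ (Bool -> c)  [subst: {-} | 1 pending]
  bind d := (Bool -> c)
step 2: unify (b -> Int) ~ e  [subst: {d:=(Bool -> c)} | 0 pending]
  bind e := (b -> Int)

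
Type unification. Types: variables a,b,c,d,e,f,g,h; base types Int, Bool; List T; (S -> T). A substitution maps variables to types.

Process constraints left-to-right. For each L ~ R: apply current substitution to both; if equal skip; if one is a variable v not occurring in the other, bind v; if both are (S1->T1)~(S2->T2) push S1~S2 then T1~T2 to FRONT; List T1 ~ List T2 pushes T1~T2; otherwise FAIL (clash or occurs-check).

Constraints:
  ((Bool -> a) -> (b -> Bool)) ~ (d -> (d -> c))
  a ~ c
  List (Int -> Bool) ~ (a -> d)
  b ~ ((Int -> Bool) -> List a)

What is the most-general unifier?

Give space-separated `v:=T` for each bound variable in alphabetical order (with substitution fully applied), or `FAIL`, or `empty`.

step 1: unify ((Bool -> a) -> (b -> Bool)) ~ (d -> (d -> c))  [subst: {-} | 3 pending]
  -> decompose arrow: push (Bool -> a)~d, (b -> Bool)~(d -> c)
step 2: unify (Bool -> a) ~ d  [subst: {-} | 4 pending]
  bind d := (Bool -> a)
step 3: unify (b -> Bool) ~ ((Bool -> a) -> c)  [subst: {d:=(Bool -> a)} | 3 pending]
  -> decompose arrow: push b~(Bool -> a), Bool~c
step 4: unify b ~ (Bool -> a)  [subst: {d:=(Bool -> a)} | 4 pending]
  bind b := (Bool -> a)
step 5: unify Bool ~ c  [subst: {d:=(Bool -> a), b:=(Bool -> a)} | 3 pending]
  bind c := Bool
step 6: unify a ~ Bool  [subst: {d:=(Bool -> a), b:=(Bool -> a), c:=Bool} | 2 pending]
  bind a := Bool
step 7: unify List (Int -> Bool) ~ (Bool -> (Bool -> Bool))  [subst: {d:=(Bool -> a), b:=(Bool -> a), c:=Bool, a:=Bool} | 1 pending]
  clash: List (Int -> Bool) vs (Bool -> (Bool -> Bool))

Answer: FAIL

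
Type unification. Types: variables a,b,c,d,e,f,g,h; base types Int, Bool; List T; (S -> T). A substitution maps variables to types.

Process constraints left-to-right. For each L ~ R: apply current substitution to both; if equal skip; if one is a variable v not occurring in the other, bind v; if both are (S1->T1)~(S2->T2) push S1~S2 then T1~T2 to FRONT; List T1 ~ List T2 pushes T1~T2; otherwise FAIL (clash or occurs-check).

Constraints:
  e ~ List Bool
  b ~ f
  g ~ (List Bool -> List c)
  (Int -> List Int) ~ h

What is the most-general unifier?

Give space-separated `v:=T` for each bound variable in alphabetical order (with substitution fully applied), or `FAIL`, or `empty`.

step 1: unify e ~ List Bool  [subst: {-} | 3 pending]
  bind e := List Bool
step 2: unify b ~ f  [subst: {e:=List Bool} | 2 pending]
  bind b := f
step 3: unify g ~ (List Bool -> List c)  [subst: {e:=List Bool, b:=f} | 1 pending]
  bind g := (List Bool -> List c)
step 4: unify (Int -> List Int) ~ h  [subst: {e:=List Bool, b:=f, g:=(List Bool -> List c)} | 0 pending]
  bind h := (Int -> List Int)

Answer: b:=f e:=List Bool g:=(List Bool -> List c) h:=(Int -> List Int)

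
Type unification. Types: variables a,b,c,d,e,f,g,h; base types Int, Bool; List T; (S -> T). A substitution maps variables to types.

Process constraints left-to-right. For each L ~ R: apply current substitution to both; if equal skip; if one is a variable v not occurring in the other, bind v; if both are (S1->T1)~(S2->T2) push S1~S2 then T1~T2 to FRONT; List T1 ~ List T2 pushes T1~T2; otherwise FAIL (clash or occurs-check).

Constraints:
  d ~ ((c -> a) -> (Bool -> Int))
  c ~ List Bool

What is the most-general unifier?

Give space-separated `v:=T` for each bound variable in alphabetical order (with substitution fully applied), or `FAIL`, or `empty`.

Answer: c:=List Bool d:=((List Bool -> a) -> (Bool -> Int))

Derivation:
step 1: unify d ~ ((c -> a) -> (Bool -> Int))  [subst: {-} | 1 pending]
  bind d := ((c -> a) -> (Bool -> Int))
step 2: unify c ~ List Bool  [subst: {d:=((c -> a) -> (Bool -> Int))} | 0 pending]
  bind c := List Bool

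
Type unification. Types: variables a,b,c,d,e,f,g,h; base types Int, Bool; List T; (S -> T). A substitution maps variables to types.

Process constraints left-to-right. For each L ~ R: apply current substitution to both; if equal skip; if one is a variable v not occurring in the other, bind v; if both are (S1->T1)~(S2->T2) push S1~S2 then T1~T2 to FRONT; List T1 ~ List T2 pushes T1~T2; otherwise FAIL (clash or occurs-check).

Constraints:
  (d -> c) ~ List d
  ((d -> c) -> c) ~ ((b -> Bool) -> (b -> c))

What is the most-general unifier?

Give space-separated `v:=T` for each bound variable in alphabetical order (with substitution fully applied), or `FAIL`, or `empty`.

step 1: unify (d -> c) ~ List d  [subst: {-} | 1 pending]
  clash: (d -> c) vs List d

Answer: FAIL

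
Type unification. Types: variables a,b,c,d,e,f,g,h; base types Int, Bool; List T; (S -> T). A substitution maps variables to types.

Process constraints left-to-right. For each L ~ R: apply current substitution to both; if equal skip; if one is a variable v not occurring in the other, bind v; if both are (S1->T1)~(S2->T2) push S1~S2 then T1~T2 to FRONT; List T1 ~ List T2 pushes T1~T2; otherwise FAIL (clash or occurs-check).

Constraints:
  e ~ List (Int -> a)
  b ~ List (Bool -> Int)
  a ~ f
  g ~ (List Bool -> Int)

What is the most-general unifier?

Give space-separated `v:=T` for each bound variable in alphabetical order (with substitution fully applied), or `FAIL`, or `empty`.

Answer: a:=f b:=List (Bool -> Int) e:=List (Int -> f) g:=(List Bool -> Int)

Derivation:
step 1: unify e ~ List (Int -> a)  [subst: {-} | 3 pending]
  bind e := List (Int -> a)
step 2: unify b ~ List (Bool -> Int)  [subst: {e:=List (Int -> a)} | 2 pending]
  bind b := List (Bool -> Int)
step 3: unify a ~ f  [subst: {e:=List (Int -> a), b:=List (Bool -> Int)} | 1 pending]
  bind a := f
step 4: unify g ~ (List Bool -> Int)  [subst: {e:=List (Int -> a), b:=List (Bool -> Int), a:=f} | 0 pending]
  bind g := (List Bool -> Int)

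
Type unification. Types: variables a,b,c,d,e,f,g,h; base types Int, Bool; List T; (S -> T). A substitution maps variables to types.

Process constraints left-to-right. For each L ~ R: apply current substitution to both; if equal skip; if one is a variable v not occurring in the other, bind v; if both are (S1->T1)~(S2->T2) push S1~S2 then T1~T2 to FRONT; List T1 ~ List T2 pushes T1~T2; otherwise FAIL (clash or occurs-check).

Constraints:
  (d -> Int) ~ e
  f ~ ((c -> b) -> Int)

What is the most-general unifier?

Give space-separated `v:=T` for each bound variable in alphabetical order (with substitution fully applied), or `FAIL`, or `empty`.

Answer: e:=(d -> Int) f:=((c -> b) -> Int)

Derivation:
step 1: unify (d -> Int) ~ e  [subst: {-} | 1 pending]
  bind e := (d -> Int)
step 2: unify f ~ ((c -> b) -> Int)  [subst: {e:=(d -> Int)} | 0 pending]
  bind f := ((c -> b) -> Int)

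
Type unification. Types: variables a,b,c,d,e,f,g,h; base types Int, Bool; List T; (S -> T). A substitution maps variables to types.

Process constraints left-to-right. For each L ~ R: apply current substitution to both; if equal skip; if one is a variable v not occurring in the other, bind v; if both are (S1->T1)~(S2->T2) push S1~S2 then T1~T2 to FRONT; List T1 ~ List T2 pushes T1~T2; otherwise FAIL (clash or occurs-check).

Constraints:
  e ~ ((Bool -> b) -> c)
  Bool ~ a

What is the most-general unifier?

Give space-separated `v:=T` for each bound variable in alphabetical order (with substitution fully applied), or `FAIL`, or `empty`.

Answer: a:=Bool e:=((Bool -> b) -> c)

Derivation:
step 1: unify e ~ ((Bool -> b) -> c)  [subst: {-} | 1 pending]
  bind e := ((Bool -> b) -> c)
step 2: unify Bool ~ a  [subst: {e:=((Bool -> b) -> c)} | 0 pending]
  bind a := Bool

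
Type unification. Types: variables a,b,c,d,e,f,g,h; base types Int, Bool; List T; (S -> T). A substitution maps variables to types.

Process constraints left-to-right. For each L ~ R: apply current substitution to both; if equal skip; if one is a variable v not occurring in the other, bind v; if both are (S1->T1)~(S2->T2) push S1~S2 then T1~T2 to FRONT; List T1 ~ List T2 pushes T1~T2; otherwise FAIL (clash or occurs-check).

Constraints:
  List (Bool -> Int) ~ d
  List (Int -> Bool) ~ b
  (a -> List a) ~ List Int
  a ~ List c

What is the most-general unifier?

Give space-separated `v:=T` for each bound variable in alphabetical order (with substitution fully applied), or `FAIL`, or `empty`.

Answer: FAIL

Derivation:
step 1: unify List (Bool -> Int) ~ d  [subst: {-} | 3 pending]
  bind d := List (Bool -> Int)
step 2: unify List (Int -> Bool) ~ b  [subst: {d:=List (Bool -> Int)} | 2 pending]
  bind b := List (Int -> Bool)
step 3: unify (a -> List a) ~ List Int  [subst: {d:=List (Bool -> Int), b:=List (Int -> Bool)} | 1 pending]
  clash: (a -> List a) vs List Int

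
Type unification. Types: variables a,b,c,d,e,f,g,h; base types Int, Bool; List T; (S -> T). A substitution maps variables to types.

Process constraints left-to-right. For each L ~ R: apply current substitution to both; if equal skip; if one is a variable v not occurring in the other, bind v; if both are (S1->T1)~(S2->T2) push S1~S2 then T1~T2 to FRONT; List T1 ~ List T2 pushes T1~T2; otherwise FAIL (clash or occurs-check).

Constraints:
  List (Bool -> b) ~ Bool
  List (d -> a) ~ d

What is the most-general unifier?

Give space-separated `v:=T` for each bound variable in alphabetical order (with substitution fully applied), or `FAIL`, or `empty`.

Answer: FAIL

Derivation:
step 1: unify List (Bool -> b) ~ Bool  [subst: {-} | 1 pending]
  clash: List (Bool -> b) vs Bool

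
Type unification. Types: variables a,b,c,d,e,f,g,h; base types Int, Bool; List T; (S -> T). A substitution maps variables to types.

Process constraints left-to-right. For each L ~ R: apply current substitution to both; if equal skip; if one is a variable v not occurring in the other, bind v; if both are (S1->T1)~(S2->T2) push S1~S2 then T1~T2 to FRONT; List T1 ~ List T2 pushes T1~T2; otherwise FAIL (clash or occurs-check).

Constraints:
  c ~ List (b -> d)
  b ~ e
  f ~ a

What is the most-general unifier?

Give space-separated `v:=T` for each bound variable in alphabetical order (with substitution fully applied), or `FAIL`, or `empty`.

Answer: b:=e c:=List (e -> d) f:=a

Derivation:
step 1: unify c ~ List (b -> d)  [subst: {-} | 2 pending]
  bind c := List (b -> d)
step 2: unify b ~ e  [subst: {c:=List (b -> d)} | 1 pending]
  bind b := e
step 3: unify f ~ a  [subst: {c:=List (b -> d), b:=e} | 0 pending]
  bind f := a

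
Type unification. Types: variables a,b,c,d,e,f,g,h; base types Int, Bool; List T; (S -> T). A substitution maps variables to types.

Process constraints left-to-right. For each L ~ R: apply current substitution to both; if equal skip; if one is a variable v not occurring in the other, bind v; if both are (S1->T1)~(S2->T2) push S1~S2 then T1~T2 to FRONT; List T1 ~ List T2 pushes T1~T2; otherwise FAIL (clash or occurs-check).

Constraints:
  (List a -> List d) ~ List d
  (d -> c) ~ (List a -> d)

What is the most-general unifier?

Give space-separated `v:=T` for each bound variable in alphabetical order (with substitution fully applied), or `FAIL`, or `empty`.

step 1: unify (List a -> List d) ~ List d  [subst: {-} | 1 pending]
  clash: (List a -> List d) vs List d

Answer: FAIL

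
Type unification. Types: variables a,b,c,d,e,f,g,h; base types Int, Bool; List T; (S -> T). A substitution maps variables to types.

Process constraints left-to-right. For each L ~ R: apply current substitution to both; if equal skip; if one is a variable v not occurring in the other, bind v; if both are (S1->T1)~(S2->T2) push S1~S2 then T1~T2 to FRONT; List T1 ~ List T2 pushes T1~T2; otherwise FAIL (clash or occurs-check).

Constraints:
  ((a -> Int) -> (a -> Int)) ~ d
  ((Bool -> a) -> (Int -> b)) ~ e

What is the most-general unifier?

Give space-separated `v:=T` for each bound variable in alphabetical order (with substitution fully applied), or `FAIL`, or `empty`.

step 1: unify ((a -> Int) -> (a -> Int)) ~ d  [subst: {-} | 1 pending]
  bind d := ((a -> Int) -> (a -> Int))
step 2: unify ((Bool -> a) -> (Int -> b)) ~ e  [subst: {d:=((a -> Int) -> (a -> Int))} | 0 pending]
  bind e := ((Bool -> a) -> (Int -> b))

Answer: d:=((a -> Int) -> (a -> Int)) e:=((Bool -> a) -> (Int -> b))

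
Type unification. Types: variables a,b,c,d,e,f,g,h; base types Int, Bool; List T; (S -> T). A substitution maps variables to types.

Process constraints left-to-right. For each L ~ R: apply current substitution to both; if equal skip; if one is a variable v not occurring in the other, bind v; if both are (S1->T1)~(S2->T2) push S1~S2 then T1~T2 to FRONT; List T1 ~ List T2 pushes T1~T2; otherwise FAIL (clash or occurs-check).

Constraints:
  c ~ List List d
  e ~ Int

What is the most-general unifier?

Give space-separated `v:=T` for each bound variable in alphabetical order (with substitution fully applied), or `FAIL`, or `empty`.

Answer: c:=List List d e:=Int

Derivation:
step 1: unify c ~ List List d  [subst: {-} | 1 pending]
  bind c := List List d
step 2: unify e ~ Int  [subst: {c:=List List d} | 0 pending]
  bind e := Int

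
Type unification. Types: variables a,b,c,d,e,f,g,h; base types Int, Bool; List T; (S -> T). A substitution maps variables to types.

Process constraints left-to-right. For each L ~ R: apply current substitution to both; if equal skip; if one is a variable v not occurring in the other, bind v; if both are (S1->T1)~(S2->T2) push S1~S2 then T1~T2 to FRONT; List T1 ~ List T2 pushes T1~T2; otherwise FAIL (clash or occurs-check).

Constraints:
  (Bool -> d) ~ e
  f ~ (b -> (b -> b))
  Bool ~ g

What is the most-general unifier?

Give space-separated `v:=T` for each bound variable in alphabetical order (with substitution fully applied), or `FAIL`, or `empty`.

Answer: e:=(Bool -> d) f:=(b -> (b -> b)) g:=Bool

Derivation:
step 1: unify (Bool -> d) ~ e  [subst: {-} | 2 pending]
  bind e := (Bool -> d)
step 2: unify f ~ (b -> (b -> b))  [subst: {e:=(Bool -> d)} | 1 pending]
  bind f := (b -> (b -> b))
step 3: unify Bool ~ g  [subst: {e:=(Bool -> d), f:=(b -> (b -> b))} | 0 pending]
  bind g := Bool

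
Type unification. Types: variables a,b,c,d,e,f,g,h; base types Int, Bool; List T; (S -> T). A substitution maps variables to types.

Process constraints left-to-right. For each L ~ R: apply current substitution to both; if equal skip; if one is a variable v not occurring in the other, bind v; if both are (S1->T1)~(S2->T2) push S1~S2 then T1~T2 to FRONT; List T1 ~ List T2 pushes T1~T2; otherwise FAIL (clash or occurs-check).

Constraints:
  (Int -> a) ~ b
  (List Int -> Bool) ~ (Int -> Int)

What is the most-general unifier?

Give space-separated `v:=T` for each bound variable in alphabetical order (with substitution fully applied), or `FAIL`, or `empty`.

step 1: unify (Int -> a) ~ b  [subst: {-} | 1 pending]
  bind b := (Int -> a)
step 2: unify (List Int -> Bool) ~ (Int -> Int)  [subst: {b:=(Int -> a)} | 0 pending]
  -> decompose arrow: push List Int~Int, Bool~Int
step 3: unify List Int ~ Int  [subst: {b:=(Int -> a)} | 1 pending]
  clash: List Int vs Int

Answer: FAIL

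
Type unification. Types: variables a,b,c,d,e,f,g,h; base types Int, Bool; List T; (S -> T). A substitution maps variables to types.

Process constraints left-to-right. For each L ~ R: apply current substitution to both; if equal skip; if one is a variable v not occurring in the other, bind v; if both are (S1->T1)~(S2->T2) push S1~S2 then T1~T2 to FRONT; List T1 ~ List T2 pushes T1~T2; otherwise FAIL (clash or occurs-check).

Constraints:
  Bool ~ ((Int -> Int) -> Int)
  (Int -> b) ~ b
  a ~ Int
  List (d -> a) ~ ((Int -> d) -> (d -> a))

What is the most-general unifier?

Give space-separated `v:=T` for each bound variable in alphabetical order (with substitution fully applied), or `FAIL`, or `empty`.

Answer: FAIL

Derivation:
step 1: unify Bool ~ ((Int -> Int) -> Int)  [subst: {-} | 3 pending]
  clash: Bool vs ((Int -> Int) -> Int)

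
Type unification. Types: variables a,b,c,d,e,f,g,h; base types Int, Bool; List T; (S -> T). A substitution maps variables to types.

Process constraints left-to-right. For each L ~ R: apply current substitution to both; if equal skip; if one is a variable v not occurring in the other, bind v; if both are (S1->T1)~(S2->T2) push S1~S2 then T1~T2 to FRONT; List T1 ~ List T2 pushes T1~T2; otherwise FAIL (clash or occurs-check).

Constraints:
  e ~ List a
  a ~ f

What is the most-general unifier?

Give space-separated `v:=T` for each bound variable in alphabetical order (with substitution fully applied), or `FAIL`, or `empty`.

Answer: a:=f e:=List f

Derivation:
step 1: unify e ~ List a  [subst: {-} | 1 pending]
  bind e := List a
step 2: unify a ~ f  [subst: {e:=List a} | 0 pending]
  bind a := f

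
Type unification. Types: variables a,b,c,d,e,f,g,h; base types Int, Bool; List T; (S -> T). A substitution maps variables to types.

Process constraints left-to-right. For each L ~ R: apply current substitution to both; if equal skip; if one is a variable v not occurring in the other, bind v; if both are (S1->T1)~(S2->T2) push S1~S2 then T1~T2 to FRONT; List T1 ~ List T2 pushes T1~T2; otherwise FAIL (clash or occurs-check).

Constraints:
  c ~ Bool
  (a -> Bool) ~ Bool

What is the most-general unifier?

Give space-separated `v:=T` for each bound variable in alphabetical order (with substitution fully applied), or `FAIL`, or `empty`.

step 1: unify c ~ Bool  [subst: {-} | 1 pending]
  bind c := Bool
step 2: unify (a -> Bool) ~ Bool  [subst: {c:=Bool} | 0 pending]
  clash: (a -> Bool) vs Bool

Answer: FAIL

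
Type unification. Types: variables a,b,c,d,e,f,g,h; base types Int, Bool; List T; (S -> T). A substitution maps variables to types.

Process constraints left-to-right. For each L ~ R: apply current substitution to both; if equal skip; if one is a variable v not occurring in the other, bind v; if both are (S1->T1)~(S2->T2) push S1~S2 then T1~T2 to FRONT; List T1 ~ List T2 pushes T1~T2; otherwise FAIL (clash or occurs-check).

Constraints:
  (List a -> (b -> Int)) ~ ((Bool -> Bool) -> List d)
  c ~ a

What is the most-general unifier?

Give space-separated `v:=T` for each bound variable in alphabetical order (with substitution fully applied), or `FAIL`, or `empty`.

Answer: FAIL

Derivation:
step 1: unify (List a -> (b -> Int)) ~ ((Bool -> Bool) -> List d)  [subst: {-} | 1 pending]
  -> decompose arrow: push List a~(Bool -> Bool), (b -> Int)~List d
step 2: unify List a ~ (Bool -> Bool)  [subst: {-} | 2 pending]
  clash: List a vs (Bool -> Bool)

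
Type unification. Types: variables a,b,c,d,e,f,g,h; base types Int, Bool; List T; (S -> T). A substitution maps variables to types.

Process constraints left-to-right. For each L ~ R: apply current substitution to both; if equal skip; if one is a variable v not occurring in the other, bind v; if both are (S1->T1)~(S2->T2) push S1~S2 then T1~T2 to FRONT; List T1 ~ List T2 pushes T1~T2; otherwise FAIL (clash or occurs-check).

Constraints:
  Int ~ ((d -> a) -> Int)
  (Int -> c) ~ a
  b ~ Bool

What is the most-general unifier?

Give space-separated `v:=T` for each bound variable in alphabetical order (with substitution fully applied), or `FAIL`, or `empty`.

step 1: unify Int ~ ((d -> a) -> Int)  [subst: {-} | 2 pending]
  clash: Int vs ((d -> a) -> Int)

Answer: FAIL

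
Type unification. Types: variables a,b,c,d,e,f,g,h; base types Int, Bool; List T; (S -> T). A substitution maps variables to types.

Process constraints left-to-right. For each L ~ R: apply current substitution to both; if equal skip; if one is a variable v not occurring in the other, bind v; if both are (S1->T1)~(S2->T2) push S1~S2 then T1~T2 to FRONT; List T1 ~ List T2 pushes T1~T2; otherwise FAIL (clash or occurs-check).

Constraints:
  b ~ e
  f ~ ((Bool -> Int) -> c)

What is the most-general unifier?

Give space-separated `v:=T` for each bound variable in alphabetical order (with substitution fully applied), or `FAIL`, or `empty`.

Answer: b:=e f:=((Bool -> Int) -> c)

Derivation:
step 1: unify b ~ e  [subst: {-} | 1 pending]
  bind b := e
step 2: unify f ~ ((Bool -> Int) -> c)  [subst: {b:=e} | 0 pending]
  bind f := ((Bool -> Int) -> c)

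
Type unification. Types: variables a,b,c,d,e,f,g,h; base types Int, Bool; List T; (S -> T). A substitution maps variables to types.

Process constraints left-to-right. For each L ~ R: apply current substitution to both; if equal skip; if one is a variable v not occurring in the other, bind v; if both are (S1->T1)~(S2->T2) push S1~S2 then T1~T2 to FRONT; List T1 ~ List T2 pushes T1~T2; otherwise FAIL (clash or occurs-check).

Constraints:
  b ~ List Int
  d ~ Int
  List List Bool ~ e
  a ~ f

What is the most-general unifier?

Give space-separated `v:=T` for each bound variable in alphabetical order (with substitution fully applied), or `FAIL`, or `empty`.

Answer: a:=f b:=List Int d:=Int e:=List List Bool

Derivation:
step 1: unify b ~ List Int  [subst: {-} | 3 pending]
  bind b := List Int
step 2: unify d ~ Int  [subst: {b:=List Int} | 2 pending]
  bind d := Int
step 3: unify List List Bool ~ e  [subst: {b:=List Int, d:=Int} | 1 pending]
  bind e := List List Bool
step 4: unify a ~ f  [subst: {b:=List Int, d:=Int, e:=List List Bool} | 0 pending]
  bind a := f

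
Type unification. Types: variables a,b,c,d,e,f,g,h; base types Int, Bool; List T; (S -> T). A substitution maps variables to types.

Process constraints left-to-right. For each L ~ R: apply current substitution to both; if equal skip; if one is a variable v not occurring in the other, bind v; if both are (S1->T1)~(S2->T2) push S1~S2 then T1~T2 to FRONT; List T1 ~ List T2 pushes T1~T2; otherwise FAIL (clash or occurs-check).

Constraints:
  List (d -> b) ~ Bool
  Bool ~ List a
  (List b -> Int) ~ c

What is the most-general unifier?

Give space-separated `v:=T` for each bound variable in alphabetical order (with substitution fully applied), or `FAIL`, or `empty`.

Answer: FAIL

Derivation:
step 1: unify List (d -> b) ~ Bool  [subst: {-} | 2 pending]
  clash: List (d -> b) vs Bool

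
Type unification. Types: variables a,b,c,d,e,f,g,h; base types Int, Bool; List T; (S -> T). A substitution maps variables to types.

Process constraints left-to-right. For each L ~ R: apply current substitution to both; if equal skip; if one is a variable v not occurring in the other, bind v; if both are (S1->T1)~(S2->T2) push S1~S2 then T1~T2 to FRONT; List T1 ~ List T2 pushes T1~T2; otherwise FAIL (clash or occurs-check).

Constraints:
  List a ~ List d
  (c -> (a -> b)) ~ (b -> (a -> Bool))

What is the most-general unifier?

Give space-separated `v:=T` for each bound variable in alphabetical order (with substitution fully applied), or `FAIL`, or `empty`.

Answer: a:=d b:=Bool c:=Bool

Derivation:
step 1: unify List a ~ List d  [subst: {-} | 1 pending]
  -> decompose List: push a~d
step 2: unify a ~ d  [subst: {-} | 1 pending]
  bind a := d
step 3: unify (c -> (d -> b)) ~ (b -> (d -> Bool))  [subst: {a:=d} | 0 pending]
  -> decompose arrow: push c~b, (d -> b)~(d -> Bool)
step 4: unify c ~ b  [subst: {a:=d} | 1 pending]
  bind c := b
step 5: unify (d -> b) ~ (d -> Bool)  [subst: {a:=d, c:=b} | 0 pending]
  -> decompose arrow: push d~d, b~Bool
step 6: unify d ~ d  [subst: {a:=d, c:=b} | 1 pending]
  -> identical, skip
step 7: unify b ~ Bool  [subst: {a:=d, c:=b} | 0 pending]
  bind b := Bool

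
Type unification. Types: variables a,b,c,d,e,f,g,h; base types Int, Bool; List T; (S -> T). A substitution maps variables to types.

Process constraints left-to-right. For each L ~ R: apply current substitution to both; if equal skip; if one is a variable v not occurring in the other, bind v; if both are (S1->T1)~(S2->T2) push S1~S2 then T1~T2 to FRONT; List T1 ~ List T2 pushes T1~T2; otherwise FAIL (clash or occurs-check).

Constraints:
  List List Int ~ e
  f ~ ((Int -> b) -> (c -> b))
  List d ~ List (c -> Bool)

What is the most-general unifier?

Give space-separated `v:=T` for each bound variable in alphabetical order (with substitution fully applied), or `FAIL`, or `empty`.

Answer: d:=(c -> Bool) e:=List List Int f:=((Int -> b) -> (c -> b))

Derivation:
step 1: unify List List Int ~ e  [subst: {-} | 2 pending]
  bind e := List List Int
step 2: unify f ~ ((Int -> b) -> (c -> b))  [subst: {e:=List List Int} | 1 pending]
  bind f := ((Int -> b) -> (c -> b))
step 3: unify List d ~ List (c -> Bool)  [subst: {e:=List List Int, f:=((Int -> b) -> (c -> b))} | 0 pending]
  -> decompose List: push d~(c -> Bool)
step 4: unify d ~ (c -> Bool)  [subst: {e:=List List Int, f:=((Int -> b) -> (c -> b))} | 0 pending]
  bind d := (c -> Bool)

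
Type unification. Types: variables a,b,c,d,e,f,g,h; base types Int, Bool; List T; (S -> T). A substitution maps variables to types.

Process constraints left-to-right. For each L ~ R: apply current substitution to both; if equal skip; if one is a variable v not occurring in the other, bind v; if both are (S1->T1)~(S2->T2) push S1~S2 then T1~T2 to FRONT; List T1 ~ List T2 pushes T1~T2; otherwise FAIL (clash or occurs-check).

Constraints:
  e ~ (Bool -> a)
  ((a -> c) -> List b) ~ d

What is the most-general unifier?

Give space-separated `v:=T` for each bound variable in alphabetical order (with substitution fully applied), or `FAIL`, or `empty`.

step 1: unify e ~ (Bool -> a)  [subst: {-} | 1 pending]
  bind e := (Bool -> a)
step 2: unify ((a -> c) -> List b) ~ d  [subst: {e:=(Bool -> a)} | 0 pending]
  bind d := ((a -> c) -> List b)

Answer: d:=((a -> c) -> List b) e:=(Bool -> a)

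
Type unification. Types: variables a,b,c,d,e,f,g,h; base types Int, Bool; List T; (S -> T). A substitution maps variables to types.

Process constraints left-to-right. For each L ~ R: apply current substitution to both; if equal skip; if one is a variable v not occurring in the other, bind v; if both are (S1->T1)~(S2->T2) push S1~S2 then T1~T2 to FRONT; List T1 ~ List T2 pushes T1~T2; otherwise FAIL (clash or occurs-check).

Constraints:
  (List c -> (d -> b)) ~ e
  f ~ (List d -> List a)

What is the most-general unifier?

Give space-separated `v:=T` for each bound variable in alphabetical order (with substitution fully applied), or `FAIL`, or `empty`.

Answer: e:=(List c -> (d -> b)) f:=(List d -> List a)

Derivation:
step 1: unify (List c -> (d -> b)) ~ e  [subst: {-} | 1 pending]
  bind e := (List c -> (d -> b))
step 2: unify f ~ (List d -> List a)  [subst: {e:=(List c -> (d -> b))} | 0 pending]
  bind f := (List d -> List a)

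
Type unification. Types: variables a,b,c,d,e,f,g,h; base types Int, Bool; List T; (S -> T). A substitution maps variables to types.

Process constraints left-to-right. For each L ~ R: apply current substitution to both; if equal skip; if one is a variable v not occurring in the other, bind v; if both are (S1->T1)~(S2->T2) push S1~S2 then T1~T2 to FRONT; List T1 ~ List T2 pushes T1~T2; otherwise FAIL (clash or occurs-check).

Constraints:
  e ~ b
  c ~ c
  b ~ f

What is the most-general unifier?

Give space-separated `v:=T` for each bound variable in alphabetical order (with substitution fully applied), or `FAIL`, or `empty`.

Answer: b:=f e:=f

Derivation:
step 1: unify e ~ b  [subst: {-} | 2 pending]
  bind e := b
step 2: unify c ~ c  [subst: {e:=b} | 1 pending]
  -> identical, skip
step 3: unify b ~ f  [subst: {e:=b} | 0 pending]
  bind b := f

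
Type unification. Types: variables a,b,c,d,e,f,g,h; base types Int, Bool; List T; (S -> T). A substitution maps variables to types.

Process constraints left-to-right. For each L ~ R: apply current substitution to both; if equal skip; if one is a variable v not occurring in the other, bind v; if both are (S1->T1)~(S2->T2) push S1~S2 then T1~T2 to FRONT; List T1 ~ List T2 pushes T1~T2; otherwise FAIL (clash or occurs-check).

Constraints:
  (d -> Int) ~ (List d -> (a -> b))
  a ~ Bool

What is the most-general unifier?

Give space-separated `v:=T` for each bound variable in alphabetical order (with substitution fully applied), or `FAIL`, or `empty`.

step 1: unify (d -> Int) ~ (List d -> (a -> b))  [subst: {-} | 1 pending]
  -> decompose arrow: push d~List d, Int~(a -> b)
step 2: unify d ~ List d  [subst: {-} | 2 pending]
  occurs-check fail: d in List d

Answer: FAIL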